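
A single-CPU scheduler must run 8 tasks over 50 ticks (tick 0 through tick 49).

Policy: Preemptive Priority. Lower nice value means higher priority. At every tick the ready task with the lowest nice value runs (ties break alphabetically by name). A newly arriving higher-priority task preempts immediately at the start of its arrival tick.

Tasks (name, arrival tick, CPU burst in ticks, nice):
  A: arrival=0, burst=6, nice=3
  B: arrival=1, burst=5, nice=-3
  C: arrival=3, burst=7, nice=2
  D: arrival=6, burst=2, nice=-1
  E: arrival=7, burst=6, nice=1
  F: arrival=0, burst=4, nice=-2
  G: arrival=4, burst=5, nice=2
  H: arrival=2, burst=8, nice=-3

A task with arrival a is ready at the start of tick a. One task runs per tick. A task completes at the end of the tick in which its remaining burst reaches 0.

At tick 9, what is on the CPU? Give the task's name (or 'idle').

t=0: ready={A,F} → run F
t=1: ready={A,B,F} → run B
t=2: ready={A,B,F,H} → run B
t=3: ready={A,B,C,F,H} → run B
t=4: ready={A,B,C,F,G,H} → run B
t=5: ready={A,B,C,F,G,H} → run B
t=6: ready={A,C,D,F,G,H} → run H
t=7: ready={A,C,D,E,F,G,H} → run H
t=8: ready={A,C,D,E,F,G,H} → run H
t=9: ready={A,C,D,E,F,G,H} → run H
t=10: ready={A,C,D,E,F,G,H} → run H
t=11: ready={A,C,D,E,F,G,H} → run H
t=12: ready={A,C,D,E,F,G,H} → run H
t=13: ready={A,C,D,E,F,G,H} → run H
t=14: ready={A,C,D,E,F,G} → run F
t=15: ready={A,C,D,E,F,G} → run F
t=16: ready={A,C,D,E,F,G} → run F
t=17: ready={A,C,D,E,G} → run D
t=18: ready={A,C,D,E,G} → run D
t=19: ready={A,C,E,G} → run E
t=20: ready={A,C,E,G} → run E
t=21: ready={A,C,E,G} → run E
t=22: ready={A,C,E,G} → run E
t=23: ready={A,C,E,G} → run E
t=24: ready={A,C,E,G} → run E
t=25: ready={A,C,G} → run C
t=26: ready={A,C,G} → run C
t=27: ready={A,C,G} → run C
t=28: ready={A,C,G} → run C
t=29: ready={A,C,G} → run C
t=30: ready={A,C,G} → run C
t=31: ready={A,C,G} → run C
t=32: ready={A,G} → run G
t=33: ready={A,G} → run G
t=34: ready={A,G} → run G
t=35: ready={A,G} → run G
t=36: ready={A,G} → run G
t=37: ready={A} → run A
t=38: ready={A} → run A
t=39: ready={A} → run A
t=40: ready={A} → run A
t=41: ready={A} → run A
t=42: ready={A} → run A
t=43: (idle)
t=44: (idle)
t=45: (idle)
t=46: (idle)
t=47: (idle)
t=48: (idle)
t=49: (idle)

running at tick 9 = H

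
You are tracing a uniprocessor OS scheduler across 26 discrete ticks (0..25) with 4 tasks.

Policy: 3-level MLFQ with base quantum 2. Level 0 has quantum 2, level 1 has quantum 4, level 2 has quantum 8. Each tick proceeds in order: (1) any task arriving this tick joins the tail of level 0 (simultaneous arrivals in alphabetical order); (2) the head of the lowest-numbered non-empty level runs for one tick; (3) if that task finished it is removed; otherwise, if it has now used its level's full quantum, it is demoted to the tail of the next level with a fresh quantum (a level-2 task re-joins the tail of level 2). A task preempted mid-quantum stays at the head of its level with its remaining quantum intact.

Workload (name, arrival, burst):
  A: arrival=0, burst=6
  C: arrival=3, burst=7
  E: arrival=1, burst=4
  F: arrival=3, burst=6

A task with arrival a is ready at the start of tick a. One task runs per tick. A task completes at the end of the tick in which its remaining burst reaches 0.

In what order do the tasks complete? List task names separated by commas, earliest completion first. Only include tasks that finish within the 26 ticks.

completion order = A, E, F, C

t=0: L0/L1/L2 = A/-/- → run A
t=1: L0/L1/L2 = AE/-/- → run A
t=2: L0/L1/L2 = E/A/- → run E
t=3: L0/L1/L2 = ECF/A/- → run E
t=4: L0/L1/L2 = CF/AE/- → run C
t=5: L0/L1/L2 = CF/AE/- → run C
t=6: L0/L1/L2 = F/AEC/- → run F
t=7: L0/L1/L2 = F/AEC/- → run F
t=8: L0/L1/L2 = -/AECF/- → run A
t=9: L0/L1/L2 = -/AECF/- → run A
t=10: L0/L1/L2 = -/AECF/- → run A
t=11: L0/L1/L2 = -/AECF/- → run A
t=12: L0/L1/L2 = -/ECF/- → run E
t=13: L0/L1/L2 = -/ECF/- → run E
t=14: L0/L1/L2 = -/CF/- → run C
t=15: L0/L1/L2 = -/CF/- → run C
t=16: L0/L1/L2 = -/CF/- → run C
t=17: L0/L1/L2 = -/CF/- → run C
t=18: L0/L1/L2 = -/F/C → run F
t=19: L0/L1/L2 = -/F/C → run F
t=20: L0/L1/L2 = -/F/C → run F
t=21: L0/L1/L2 = -/F/C → run F
t=22: L0/L1/L2 = -/-/C → run C
t=23: (idle)
t=24: (idle)
t=25: (idle)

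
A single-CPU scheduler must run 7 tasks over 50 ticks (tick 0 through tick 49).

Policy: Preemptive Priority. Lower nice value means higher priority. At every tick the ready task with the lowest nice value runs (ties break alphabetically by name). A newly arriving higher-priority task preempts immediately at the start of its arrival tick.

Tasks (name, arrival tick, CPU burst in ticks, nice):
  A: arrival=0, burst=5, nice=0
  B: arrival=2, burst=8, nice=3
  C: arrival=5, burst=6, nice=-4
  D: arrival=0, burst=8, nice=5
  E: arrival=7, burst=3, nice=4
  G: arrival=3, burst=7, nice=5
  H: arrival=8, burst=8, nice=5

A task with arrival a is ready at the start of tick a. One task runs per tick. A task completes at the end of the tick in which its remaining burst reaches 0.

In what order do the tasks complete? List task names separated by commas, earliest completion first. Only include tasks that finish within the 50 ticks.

completion order = A, C, B, E, D, G, H

t=0: ready={A,D} → run A
t=1: ready={A,D} → run A
t=2: ready={A,B,D} → run A
t=3: ready={A,B,D,G} → run A
t=4: ready={A,B,D,G} → run A
t=5: ready={B,C,D,G} → run C
t=6: ready={B,C,D,G} → run C
t=7: ready={B,C,D,E,G} → run C
t=8: ready={B,C,D,E,G,H} → run C
t=9: ready={B,C,D,E,G,H} → run C
t=10: ready={B,C,D,E,G,H} → run C
t=11: ready={B,D,E,G,H} → run B
t=12: ready={B,D,E,G,H} → run B
t=13: ready={B,D,E,G,H} → run B
t=14: ready={B,D,E,G,H} → run B
t=15: ready={B,D,E,G,H} → run B
t=16: ready={B,D,E,G,H} → run B
t=17: ready={B,D,E,G,H} → run B
t=18: ready={B,D,E,G,H} → run B
t=19: ready={D,E,G,H} → run E
t=20: ready={D,E,G,H} → run E
t=21: ready={D,E,G,H} → run E
t=22: ready={D,G,H} → run D
t=23: ready={D,G,H} → run D
t=24: ready={D,G,H} → run D
t=25: ready={D,G,H} → run D
t=26: ready={D,G,H} → run D
t=27: ready={D,G,H} → run D
t=28: ready={D,G,H} → run D
t=29: ready={D,G,H} → run D
t=30: ready={G,H} → run G
t=31: ready={G,H} → run G
t=32: ready={G,H} → run G
t=33: ready={G,H} → run G
t=34: ready={G,H} → run G
t=35: ready={G,H} → run G
t=36: ready={G,H} → run G
t=37: ready={H} → run H
t=38: ready={H} → run H
t=39: ready={H} → run H
t=40: ready={H} → run H
t=41: ready={H} → run H
t=42: ready={H} → run H
t=43: ready={H} → run H
t=44: ready={H} → run H
t=45: (idle)
t=46: (idle)
t=47: (idle)
t=48: (idle)
t=49: (idle)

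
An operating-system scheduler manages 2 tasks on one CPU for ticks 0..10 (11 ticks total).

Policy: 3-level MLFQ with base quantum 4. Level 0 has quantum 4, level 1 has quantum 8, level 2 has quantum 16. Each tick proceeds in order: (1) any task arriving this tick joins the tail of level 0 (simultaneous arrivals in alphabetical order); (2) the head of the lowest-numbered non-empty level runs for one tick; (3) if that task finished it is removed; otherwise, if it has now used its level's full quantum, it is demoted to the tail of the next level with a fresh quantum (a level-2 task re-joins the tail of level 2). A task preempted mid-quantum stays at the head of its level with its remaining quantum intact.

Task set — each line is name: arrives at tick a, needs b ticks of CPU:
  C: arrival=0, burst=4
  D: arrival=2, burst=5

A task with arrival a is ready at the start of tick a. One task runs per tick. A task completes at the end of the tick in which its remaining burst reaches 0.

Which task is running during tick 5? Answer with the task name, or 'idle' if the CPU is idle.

running at tick 5 = D

t=0: L0/L1/L2 = C/-/- → run C
t=1: L0/L1/L2 = C/-/- → run C
t=2: L0/L1/L2 = CD/-/- → run C
t=3: L0/L1/L2 = CD/-/- → run C
t=4: L0/L1/L2 = D/-/- → run D
t=5: L0/L1/L2 = D/-/- → run D
t=6: L0/L1/L2 = D/-/- → run D
t=7: L0/L1/L2 = D/-/- → run D
t=8: L0/L1/L2 = -/D/- → run D
t=9: (idle)
t=10: (idle)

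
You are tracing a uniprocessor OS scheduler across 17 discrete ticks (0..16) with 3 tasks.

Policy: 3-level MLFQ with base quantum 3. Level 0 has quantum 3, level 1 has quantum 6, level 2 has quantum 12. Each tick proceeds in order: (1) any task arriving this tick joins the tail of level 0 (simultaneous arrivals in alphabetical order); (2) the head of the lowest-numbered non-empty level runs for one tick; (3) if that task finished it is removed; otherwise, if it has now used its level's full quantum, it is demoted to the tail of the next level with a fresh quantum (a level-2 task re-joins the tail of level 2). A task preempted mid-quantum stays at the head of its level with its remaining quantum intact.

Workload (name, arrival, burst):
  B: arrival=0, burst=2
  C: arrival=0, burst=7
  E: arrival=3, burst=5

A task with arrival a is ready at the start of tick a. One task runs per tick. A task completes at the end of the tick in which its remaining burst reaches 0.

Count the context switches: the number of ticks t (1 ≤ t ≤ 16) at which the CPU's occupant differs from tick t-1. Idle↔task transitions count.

t=0: L0/L1/L2 = BC/-/- → run B
t=1: L0/L1/L2 = BC/-/- → run B
t=2: L0/L1/L2 = C/-/- → run C
t=3: L0/L1/L2 = CE/-/- → run C
t=4: L0/L1/L2 = CE/-/- → run C
t=5: L0/L1/L2 = E/C/- → run E
t=6: L0/L1/L2 = E/C/- → run E
t=7: L0/L1/L2 = E/C/- → run E
t=8: L0/L1/L2 = -/CE/- → run C
t=9: L0/L1/L2 = -/CE/- → run C
t=10: L0/L1/L2 = -/CE/- → run C
t=11: L0/L1/L2 = -/CE/- → run C
t=12: L0/L1/L2 = -/E/- → run E
t=13: L0/L1/L2 = -/E/- → run E
t=14: (idle)
t=15: (idle)
t=16: (idle)

context switches = 5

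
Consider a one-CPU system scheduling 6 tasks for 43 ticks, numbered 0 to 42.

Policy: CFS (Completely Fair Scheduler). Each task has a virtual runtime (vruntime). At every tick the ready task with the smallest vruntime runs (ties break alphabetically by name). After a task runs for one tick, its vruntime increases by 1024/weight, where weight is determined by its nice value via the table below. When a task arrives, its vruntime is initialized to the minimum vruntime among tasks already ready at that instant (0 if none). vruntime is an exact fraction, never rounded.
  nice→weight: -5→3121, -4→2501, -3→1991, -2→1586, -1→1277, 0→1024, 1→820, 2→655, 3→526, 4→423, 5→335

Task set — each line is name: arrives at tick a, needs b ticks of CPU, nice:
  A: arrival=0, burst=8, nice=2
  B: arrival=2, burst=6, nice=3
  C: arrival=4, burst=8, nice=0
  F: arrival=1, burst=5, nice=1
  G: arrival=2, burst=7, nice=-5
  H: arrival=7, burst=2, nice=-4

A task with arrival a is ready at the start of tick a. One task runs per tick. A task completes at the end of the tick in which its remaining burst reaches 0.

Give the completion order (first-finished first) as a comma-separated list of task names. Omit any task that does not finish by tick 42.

t=0: vr[A=0] → run A
t=1: vr[A=1024/655 F=1024/655] → run A
t=2: vr[A=2048/655 B=1024/655 F=1024/655 G=1024/655] → run B
t=3: vr[A=2048/655 B=604672/172265 F=1024/655 G=1024/655] → run F
t=4: vr[A=2048/655 B=604672/172265 C=1024/655 F=15104/5371 G=1024/655] → run C
t=5: vr[A=2048/655 B=604672/172265 C=1679/655 F=15104/5371 G=1024/655] → run G
t=6: vr[A=2048/655 B=604672/172265 C=1679/655 F=15104/5371 G=3866624/2044255] → run G
t=7: vr[A=2048/655 B=604672/172265 C=1679/655 F=15104/5371 G=4537344/2044255 H=4537344/2044255] → run G
t=8: vr[A=2048/655 B=604672/172265 C=1679/655 F=15104/5371 G=5208064/2044255 H=4537344/2044255] → run H
t=9: vr[A=2048/655 B=604672/172265 C=1679/655 F=15104/5371 G=5208064/2044255 H=13441214464/5112681755] → run G
t=10: vr[A=2048/655 B=604672/172265 C=1679/655 F=15104/5371 G=5878784/2044255 H=13441214464/5112681755] → run C
t=11: vr[A=2048/655 B=604672/172265 C=2334/655 F=15104/5371 G=5878784/2044255 H=13441214464/5112681755] → run H
t=12: vr[A=2048/655 B=604672/172265 C=2334/655 F=15104/5371 G=5878784/2044255] → run F
t=13: vr[A=2048/655 B=604672/172265 C=2334/655 F=109056/26855 G=5878784/2044255] → run G
t=14: vr[A=2048/655 B=604672/172265 C=2334/655 F=109056/26855 G=6549504/2044255] → run A
t=15: vr[A=3072/655 B=604672/172265 C=2334/655 F=109056/26855 G=6549504/2044255] → run G
t=16: vr[A=3072/655 B=604672/172265 C=2334/655 F=109056/26855 G=7220224/2044255] → run B
t=17: vr[A=3072/655 B=940032/172265 C=2334/655 F=109056/26855 G=7220224/2044255] → run G
t=18: vr[A=3072/655 B=940032/172265 C=2334/655 F=109056/26855] → run C
t=19: vr[A=3072/655 B=940032/172265 C=2989/655 F=109056/26855] → run F
t=20: vr[A=3072/655 B=940032/172265 C=2989/655 F=142592/26855] → run C
t=21: vr[A=3072/655 B=940032/172265 C=3644/655 F=142592/26855] → run A
t=22: vr[A=4096/655 B=940032/172265 C=3644/655 F=142592/26855] → run F
t=23: vr[A=4096/655 B=940032/172265 C=3644/655 F=176128/26855] → run B
t=24: vr[A=4096/655 B=1275392/172265 C=3644/655 F=176128/26855] → run C
t=25: vr[A=4096/655 B=1275392/172265 C=4299/655 F=176128/26855] → run A
t=26: vr[A=1024/131 B=1275392/172265 C=4299/655 F=176128/26855] → run F
t=27: vr[A=1024/131 B=1275392/172265 C=4299/655] → run C
t=28: vr[A=1024/131 B=1275392/172265 C=4954/655] → run B
t=29: vr[A=1024/131 B=1610752/172265 C=4954/655] → run C
t=30: vr[A=1024/131 B=1610752/172265 C=5609/655] → run A
t=31: vr[A=6144/655 B=1610752/172265 C=5609/655] → run C
t=32: vr[A=6144/655 B=1610752/172265] → run B
t=33: vr[A=6144/655 B=1946112/172265] → run A
t=34: vr[A=7168/655 B=1946112/172265] → run A
t=35: vr[B=1946112/172265] → run B
t=36: (idle)
t=37: (idle)
t=38: (idle)
t=39: (idle)
t=40: (idle)
t=41: (idle)
t=42: (idle)

completion order = H, G, F, C, A, B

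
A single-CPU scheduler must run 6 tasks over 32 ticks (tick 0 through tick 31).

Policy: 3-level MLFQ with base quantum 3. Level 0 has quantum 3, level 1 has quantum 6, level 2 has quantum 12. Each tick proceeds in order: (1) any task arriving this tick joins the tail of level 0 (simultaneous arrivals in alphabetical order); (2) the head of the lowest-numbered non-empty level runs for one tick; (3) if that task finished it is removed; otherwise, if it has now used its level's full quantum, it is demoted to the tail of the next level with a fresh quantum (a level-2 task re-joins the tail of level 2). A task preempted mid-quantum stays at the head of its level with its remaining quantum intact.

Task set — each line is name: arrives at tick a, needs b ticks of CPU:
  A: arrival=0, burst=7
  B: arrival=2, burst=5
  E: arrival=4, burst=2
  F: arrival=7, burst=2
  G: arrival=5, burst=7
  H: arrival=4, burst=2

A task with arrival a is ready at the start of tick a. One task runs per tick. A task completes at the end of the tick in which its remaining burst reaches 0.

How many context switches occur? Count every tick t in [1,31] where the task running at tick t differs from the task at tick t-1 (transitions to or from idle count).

context switches = 9

t=0: L0/L1/L2 = A/-/- → run A
t=1: L0/L1/L2 = A/-/- → run A
t=2: L0/L1/L2 = AB/-/- → run A
t=3: L0/L1/L2 = B/A/- → run B
t=4: L0/L1/L2 = BEH/A/- → run B
t=5: L0/L1/L2 = BEHG/A/- → run B
t=6: L0/L1/L2 = EHG/AB/- → run E
t=7: L0/L1/L2 = EHGF/AB/- → run E
t=8: L0/L1/L2 = HGF/AB/- → run H
t=9: L0/L1/L2 = HGF/AB/- → run H
t=10: L0/L1/L2 = GF/AB/- → run G
t=11: L0/L1/L2 = GF/AB/- → run G
t=12: L0/L1/L2 = GF/AB/- → run G
t=13: L0/L1/L2 = F/ABG/- → run F
t=14: L0/L1/L2 = F/ABG/- → run F
t=15: L0/L1/L2 = -/ABG/- → run A
t=16: L0/L1/L2 = -/ABG/- → run A
t=17: L0/L1/L2 = -/ABG/- → run A
t=18: L0/L1/L2 = -/ABG/- → run A
t=19: L0/L1/L2 = -/BG/- → run B
t=20: L0/L1/L2 = -/BG/- → run B
t=21: L0/L1/L2 = -/G/- → run G
t=22: L0/L1/L2 = -/G/- → run G
t=23: L0/L1/L2 = -/G/- → run G
t=24: L0/L1/L2 = -/G/- → run G
t=25: (idle)
t=26: (idle)
t=27: (idle)
t=28: (idle)
t=29: (idle)
t=30: (idle)
t=31: (idle)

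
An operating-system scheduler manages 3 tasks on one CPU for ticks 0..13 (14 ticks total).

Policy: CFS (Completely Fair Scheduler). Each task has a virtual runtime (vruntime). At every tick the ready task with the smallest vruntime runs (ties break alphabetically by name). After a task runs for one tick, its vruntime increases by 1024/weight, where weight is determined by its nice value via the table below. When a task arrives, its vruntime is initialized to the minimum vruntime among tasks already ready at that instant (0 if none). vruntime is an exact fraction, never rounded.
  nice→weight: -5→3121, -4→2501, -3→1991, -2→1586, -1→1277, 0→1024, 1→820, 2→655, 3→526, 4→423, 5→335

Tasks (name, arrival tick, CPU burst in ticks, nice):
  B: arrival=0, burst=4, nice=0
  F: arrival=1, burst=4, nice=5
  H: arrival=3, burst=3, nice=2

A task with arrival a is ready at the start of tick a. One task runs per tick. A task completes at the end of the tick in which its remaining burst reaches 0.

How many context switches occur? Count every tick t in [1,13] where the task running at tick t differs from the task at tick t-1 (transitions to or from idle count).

t=0: vr[B=0] → run B
t=1: vr[B=1 F=1] → run B
t=2: vr[B=2 F=1] → run F
t=3: vr[B=2 F=1359/335 H=2] → run B
t=4: vr[B=3 F=1359/335 H=2] → run H
t=5: vr[B=3 F=1359/335 H=2334/655] → run B
t=6: vr[F=1359/335 H=2334/655] → run H
t=7: vr[F=1359/335 H=3358/655] → run F
t=8: vr[F=2383/335 H=3358/655] → run H
t=9: vr[F=2383/335] → run F
t=10: vr[F=3407/335] → run F
t=11: (idle)
t=12: (idle)
t=13: (idle)

context switches = 9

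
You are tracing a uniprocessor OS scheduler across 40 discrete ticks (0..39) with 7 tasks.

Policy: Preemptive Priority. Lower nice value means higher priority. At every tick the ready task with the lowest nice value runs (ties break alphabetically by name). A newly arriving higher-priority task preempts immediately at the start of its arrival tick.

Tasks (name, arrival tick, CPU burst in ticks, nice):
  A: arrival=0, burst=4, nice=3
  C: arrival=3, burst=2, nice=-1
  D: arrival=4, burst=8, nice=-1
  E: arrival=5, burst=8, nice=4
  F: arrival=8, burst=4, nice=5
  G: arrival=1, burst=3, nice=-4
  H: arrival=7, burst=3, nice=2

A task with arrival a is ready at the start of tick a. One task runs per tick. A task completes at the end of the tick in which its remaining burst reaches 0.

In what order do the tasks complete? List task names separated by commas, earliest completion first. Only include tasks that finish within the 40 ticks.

completion order = G, C, D, H, A, E, F

t=0: ready={A} → run A
t=1: ready={A,G} → run G
t=2: ready={A,G} → run G
t=3: ready={A,C,G} → run G
t=4: ready={A,C,D} → run C
t=5: ready={A,C,D,E} → run C
t=6: ready={A,D,E} → run D
t=7: ready={A,D,E,H} → run D
t=8: ready={A,D,E,F,H} → run D
t=9: ready={A,D,E,F,H} → run D
t=10: ready={A,D,E,F,H} → run D
t=11: ready={A,D,E,F,H} → run D
t=12: ready={A,D,E,F,H} → run D
t=13: ready={A,D,E,F,H} → run D
t=14: ready={A,E,F,H} → run H
t=15: ready={A,E,F,H} → run H
t=16: ready={A,E,F,H} → run H
t=17: ready={A,E,F} → run A
t=18: ready={A,E,F} → run A
t=19: ready={A,E,F} → run A
t=20: ready={E,F} → run E
t=21: ready={E,F} → run E
t=22: ready={E,F} → run E
t=23: ready={E,F} → run E
t=24: ready={E,F} → run E
t=25: ready={E,F} → run E
t=26: ready={E,F} → run E
t=27: ready={E,F} → run E
t=28: ready={F} → run F
t=29: ready={F} → run F
t=30: ready={F} → run F
t=31: ready={F} → run F
t=32: (idle)
t=33: (idle)
t=34: (idle)
t=35: (idle)
t=36: (idle)
t=37: (idle)
t=38: (idle)
t=39: (idle)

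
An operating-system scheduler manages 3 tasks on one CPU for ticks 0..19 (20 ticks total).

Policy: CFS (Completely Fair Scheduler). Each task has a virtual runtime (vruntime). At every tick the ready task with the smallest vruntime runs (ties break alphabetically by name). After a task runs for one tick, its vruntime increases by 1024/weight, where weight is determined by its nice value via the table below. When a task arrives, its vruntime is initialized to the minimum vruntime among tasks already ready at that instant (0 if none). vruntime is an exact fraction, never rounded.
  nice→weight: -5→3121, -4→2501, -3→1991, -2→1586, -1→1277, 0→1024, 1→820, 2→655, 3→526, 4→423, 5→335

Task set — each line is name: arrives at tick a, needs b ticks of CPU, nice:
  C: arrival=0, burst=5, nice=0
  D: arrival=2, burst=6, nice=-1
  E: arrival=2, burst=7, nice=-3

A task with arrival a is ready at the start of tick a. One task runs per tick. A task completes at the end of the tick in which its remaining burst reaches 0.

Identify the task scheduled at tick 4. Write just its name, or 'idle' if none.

running at tick 4 = E

t=0: vr[C=0] → run C
t=1: vr[C=1] → run C
t=2: vr[C=2 D=2 E=2] → run C
t=3: vr[C=3 D=2 E=2] → run D
t=4: vr[C=3 D=3578/1277 E=2] → run E
t=5: vr[C=3 D=3578/1277 E=5006/1991] → run E
t=6: vr[C=3 D=3578/1277 E=6030/1991] → run D
t=7: vr[C=3 D=4602/1277 E=6030/1991] → run C
t=8: vr[C=4 D=4602/1277 E=6030/1991] → run E
t=9: vr[C=4 D=4602/1277 E=7054/1991] → run E
t=10: vr[C=4 D=4602/1277 E=8078/1991] → run D
t=11: vr[C=4 D=5626/1277 E=8078/1991] → run C
t=12: vr[D=5626/1277 E=8078/1991] → run E
t=13: vr[D=5626/1277 E=9102/1991] → run D
t=14: vr[D=6650/1277 E=9102/1991] → run E
t=15: vr[D=6650/1277 E=10126/1991] → run E
t=16: vr[D=6650/1277] → run D
t=17: vr[D=7674/1277] → run D
t=18: (idle)
t=19: (idle)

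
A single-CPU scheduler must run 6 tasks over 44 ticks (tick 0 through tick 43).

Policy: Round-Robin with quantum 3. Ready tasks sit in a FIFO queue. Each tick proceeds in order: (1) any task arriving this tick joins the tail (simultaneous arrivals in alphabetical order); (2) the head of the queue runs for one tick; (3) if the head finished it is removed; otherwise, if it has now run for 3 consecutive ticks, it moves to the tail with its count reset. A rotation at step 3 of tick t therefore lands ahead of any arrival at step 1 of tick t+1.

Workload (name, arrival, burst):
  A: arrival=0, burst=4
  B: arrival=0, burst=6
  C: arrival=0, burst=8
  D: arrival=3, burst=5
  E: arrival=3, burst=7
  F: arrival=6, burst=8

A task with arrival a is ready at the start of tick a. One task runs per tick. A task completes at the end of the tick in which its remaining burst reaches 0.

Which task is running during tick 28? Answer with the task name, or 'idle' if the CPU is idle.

running at tick 28 = E

t=0: queue=[A,B,C] q_used=0 → run A
t=1: queue=[A,B,C] q_used=1 → run A
t=2: queue=[A,B,C] q_used=2 → run A
t=3: queue=[B,C,A,D,E] q_used=0 → run B
t=4: queue=[B,C,A,D,E] q_used=1 → run B
t=5: queue=[B,C,A,D,E] q_used=2 → run B
t=6: queue=[C,A,D,E,B,F] q_used=0 → run C
t=7: queue=[C,A,D,E,B,F] q_used=1 → run C
t=8: queue=[C,A,D,E,B,F] q_used=2 → run C
t=9: queue=[A,D,E,B,F,C] q_used=0 → run A
t=10: queue=[D,E,B,F,C] q_used=0 → run D
t=11: queue=[D,E,B,F,C] q_used=1 → run D
t=12: queue=[D,E,B,F,C] q_used=2 → run D
t=13: queue=[E,B,F,C,D] q_used=0 → run E
t=14: queue=[E,B,F,C,D] q_used=1 → run E
t=15: queue=[E,B,F,C,D] q_used=2 → run E
t=16: queue=[B,F,C,D,E] q_used=0 → run B
t=17: queue=[B,F,C,D,E] q_used=1 → run B
t=18: queue=[B,F,C,D,E] q_used=2 → run B
t=19: queue=[F,C,D,E] q_used=0 → run F
t=20: queue=[F,C,D,E] q_used=1 → run F
t=21: queue=[F,C,D,E] q_used=2 → run F
t=22: queue=[C,D,E,F] q_used=0 → run C
t=23: queue=[C,D,E,F] q_used=1 → run C
t=24: queue=[C,D,E,F] q_used=2 → run C
t=25: queue=[D,E,F,C] q_used=0 → run D
t=26: queue=[D,E,F,C] q_used=1 → run D
t=27: queue=[E,F,C] q_used=0 → run E
t=28: queue=[E,F,C] q_used=1 → run E
t=29: queue=[E,F,C] q_used=2 → run E
t=30: queue=[F,C,E] q_used=0 → run F
t=31: queue=[F,C,E] q_used=1 → run F
t=32: queue=[F,C,E] q_used=2 → run F
t=33: queue=[C,E,F] q_used=0 → run C
t=34: queue=[C,E,F] q_used=1 → run C
t=35: queue=[E,F] q_used=0 → run E
t=36: queue=[F] q_used=0 → run F
t=37: queue=[F] q_used=1 → run F
t=38: (idle)
t=39: (idle)
t=40: (idle)
t=41: (idle)
t=42: (idle)
t=43: (idle)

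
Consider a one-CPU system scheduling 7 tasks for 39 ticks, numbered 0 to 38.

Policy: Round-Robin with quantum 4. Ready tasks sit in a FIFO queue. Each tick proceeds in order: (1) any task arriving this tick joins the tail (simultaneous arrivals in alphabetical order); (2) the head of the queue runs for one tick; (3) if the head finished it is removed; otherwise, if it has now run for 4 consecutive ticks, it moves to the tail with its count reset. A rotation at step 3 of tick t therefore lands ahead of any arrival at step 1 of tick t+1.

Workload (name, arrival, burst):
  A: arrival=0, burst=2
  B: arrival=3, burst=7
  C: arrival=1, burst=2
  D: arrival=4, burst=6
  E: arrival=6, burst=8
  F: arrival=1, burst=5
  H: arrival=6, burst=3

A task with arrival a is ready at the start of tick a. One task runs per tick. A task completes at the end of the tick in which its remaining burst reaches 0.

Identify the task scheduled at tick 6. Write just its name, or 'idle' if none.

t=0: queue=[A] q_used=0 → run A
t=1: queue=[A,C,F] q_used=1 → run A
t=2: queue=[C,F] q_used=0 → run C
t=3: queue=[C,F,B] q_used=1 → run C
t=4: queue=[F,B,D] q_used=0 → run F
t=5: queue=[F,B,D] q_used=1 → run F
t=6: queue=[F,B,D,E,H] q_used=2 → run F
t=7: queue=[F,B,D,E,H] q_used=3 → run F
t=8: queue=[B,D,E,H,F] q_used=0 → run B
t=9: queue=[B,D,E,H,F] q_used=1 → run B
t=10: queue=[B,D,E,H,F] q_used=2 → run B
t=11: queue=[B,D,E,H,F] q_used=3 → run B
t=12: queue=[D,E,H,F,B] q_used=0 → run D
t=13: queue=[D,E,H,F,B] q_used=1 → run D
t=14: queue=[D,E,H,F,B] q_used=2 → run D
t=15: queue=[D,E,H,F,B] q_used=3 → run D
t=16: queue=[E,H,F,B,D] q_used=0 → run E
t=17: queue=[E,H,F,B,D] q_used=1 → run E
t=18: queue=[E,H,F,B,D] q_used=2 → run E
t=19: queue=[E,H,F,B,D] q_used=3 → run E
t=20: queue=[H,F,B,D,E] q_used=0 → run H
t=21: queue=[H,F,B,D,E] q_used=1 → run H
t=22: queue=[H,F,B,D,E] q_used=2 → run H
t=23: queue=[F,B,D,E] q_used=0 → run F
t=24: queue=[B,D,E] q_used=0 → run B
t=25: queue=[B,D,E] q_used=1 → run B
t=26: queue=[B,D,E] q_used=2 → run B
t=27: queue=[D,E] q_used=0 → run D
t=28: queue=[D,E] q_used=1 → run D
t=29: queue=[E] q_used=0 → run E
t=30: queue=[E] q_used=1 → run E
t=31: queue=[E] q_used=2 → run E
t=32: queue=[E] q_used=3 → run E
t=33: (idle)
t=34: (idle)
t=35: (idle)
t=36: (idle)
t=37: (idle)
t=38: (idle)

running at tick 6 = F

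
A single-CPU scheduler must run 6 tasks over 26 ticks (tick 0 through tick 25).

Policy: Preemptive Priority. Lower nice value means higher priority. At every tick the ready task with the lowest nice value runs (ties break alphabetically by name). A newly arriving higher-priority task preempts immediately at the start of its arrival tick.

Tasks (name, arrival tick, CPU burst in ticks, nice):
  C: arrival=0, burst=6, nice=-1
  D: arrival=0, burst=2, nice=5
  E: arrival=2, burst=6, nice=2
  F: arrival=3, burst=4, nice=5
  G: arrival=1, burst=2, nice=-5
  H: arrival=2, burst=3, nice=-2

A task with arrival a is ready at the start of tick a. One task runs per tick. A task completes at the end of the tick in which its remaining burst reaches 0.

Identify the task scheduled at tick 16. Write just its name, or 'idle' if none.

running at tick 16 = E

t=0: ready={C,D} → run C
t=1: ready={C,D,G} → run G
t=2: ready={C,D,E,G,H} → run G
t=3: ready={C,D,E,F,H} → run H
t=4: ready={C,D,E,F,H} → run H
t=5: ready={C,D,E,F,H} → run H
t=6: ready={C,D,E,F} → run C
t=7: ready={C,D,E,F} → run C
t=8: ready={C,D,E,F} → run C
t=9: ready={C,D,E,F} → run C
t=10: ready={C,D,E,F} → run C
t=11: ready={D,E,F} → run E
t=12: ready={D,E,F} → run E
t=13: ready={D,E,F} → run E
t=14: ready={D,E,F} → run E
t=15: ready={D,E,F} → run E
t=16: ready={D,E,F} → run E
t=17: ready={D,F} → run D
t=18: ready={D,F} → run D
t=19: ready={F} → run F
t=20: ready={F} → run F
t=21: ready={F} → run F
t=22: ready={F} → run F
t=23: (idle)
t=24: (idle)
t=25: (idle)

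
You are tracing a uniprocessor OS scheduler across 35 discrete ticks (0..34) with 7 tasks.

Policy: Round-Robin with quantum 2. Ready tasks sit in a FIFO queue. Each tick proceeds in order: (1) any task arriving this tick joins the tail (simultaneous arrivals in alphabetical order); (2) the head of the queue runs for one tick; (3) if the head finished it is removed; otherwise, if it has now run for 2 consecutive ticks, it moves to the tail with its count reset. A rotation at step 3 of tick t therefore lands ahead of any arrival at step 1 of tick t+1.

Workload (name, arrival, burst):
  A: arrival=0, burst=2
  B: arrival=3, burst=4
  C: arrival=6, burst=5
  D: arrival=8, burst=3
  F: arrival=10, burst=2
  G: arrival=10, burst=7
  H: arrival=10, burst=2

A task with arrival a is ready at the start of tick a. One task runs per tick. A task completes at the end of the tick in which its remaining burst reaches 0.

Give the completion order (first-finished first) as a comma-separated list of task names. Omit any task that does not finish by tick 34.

t=0: queue=[A] q_used=0 → run A
t=1: queue=[A] q_used=1 → run A
t=2: (idle)
t=3: queue=[B] q_used=0 → run B
t=4: queue=[B] q_used=1 → run B
t=5: queue=[B] q_used=0 → run B
t=6: queue=[B,C] q_used=1 → run B
t=7: queue=[C] q_used=0 → run C
t=8: queue=[C,D] q_used=1 → run C
t=9: queue=[D,C] q_used=0 → run D
t=10: queue=[D,C,F,G,H] q_used=1 → run D
t=11: queue=[C,F,G,H,D] q_used=0 → run C
t=12: queue=[C,F,G,H,D] q_used=1 → run C
t=13: queue=[F,G,H,D,C] q_used=0 → run F
t=14: queue=[F,G,H,D,C] q_used=1 → run F
t=15: queue=[G,H,D,C] q_used=0 → run G
t=16: queue=[G,H,D,C] q_used=1 → run G
t=17: queue=[H,D,C,G] q_used=0 → run H
t=18: queue=[H,D,C,G] q_used=1 → run H
t=19: queue=[D,C,G] q_used=0 → run D
t=20: queue=[C,G] q_used=0 → run C
t=21: queue=[G] q_used=0 → run G
t=22: queue=[G] q_used=1 → run G
t=23: queue=[G] q_used=0 → run G
t=24: queue=[G] q_used=1 → run G
t=25: queue=[G] q_used=0 → run G
t=26: (idle)
t=27: (idle)
t=28: (idle)
t=29: (idle)
t=30: (idle)
t=31: (idle)
t=32: (idle)
t=33: (idle)
t=34: (idle)

completion order = A, B, F, H, D, C, G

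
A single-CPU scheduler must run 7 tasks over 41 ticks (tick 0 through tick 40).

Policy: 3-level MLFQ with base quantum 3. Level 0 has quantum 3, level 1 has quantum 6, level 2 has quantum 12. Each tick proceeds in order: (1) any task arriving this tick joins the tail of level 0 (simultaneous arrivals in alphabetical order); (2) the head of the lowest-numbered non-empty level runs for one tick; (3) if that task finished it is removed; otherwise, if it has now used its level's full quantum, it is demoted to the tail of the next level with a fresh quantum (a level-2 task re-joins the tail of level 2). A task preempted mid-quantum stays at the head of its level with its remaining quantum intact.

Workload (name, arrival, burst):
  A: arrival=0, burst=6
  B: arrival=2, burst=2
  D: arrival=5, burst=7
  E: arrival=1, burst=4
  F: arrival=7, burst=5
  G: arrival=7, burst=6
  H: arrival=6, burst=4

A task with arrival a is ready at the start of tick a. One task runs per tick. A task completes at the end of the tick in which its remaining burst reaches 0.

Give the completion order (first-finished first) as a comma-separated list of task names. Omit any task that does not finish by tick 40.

t=0: L0/L1/L2 = A/-/- → run A
t=1: L0/L1/L2 = AE/-/- → run A
t=2: L0/L1/L2 = AEB/-/- → run A
t=3: L0/L1/L2 = EB/A/- → run E
t=4: L0/L1/L2 = EB/A/- → run E
t=5: L0/L1/L2 = EBD/A/- → run E
t=6: L0/L1/L2 = BDH/AE/- → run B
t=7: L0/L1/L2 = BDHFG/AE/- → run B
t=8: L0/L1/L2 = DHFG/AE/- → run D
t=9: L0/L1/L2 = DHFG/AE/- → run D
t=10: L0/L1/L2 = DHFG/AE/- → run D
t=11: L0/L1/L2 = HFG/AED/- → run H
t=12: L0/L1/L2 = HFG/AED/- → run H
t=13: L0/L1/L2 = HFG/AED/- → run H
t=14: L0/L1/L2 = FG/AEDH/- → run F
t=15: L0/L1/L2 = FG/AEDH/- → run F
t=16: L0/L1/L2 = FG/AEDH/- → run F
t=17: L0/L1/L2 = G/AEDHF/- → run G
t=18: L0/L1/L2 = G/AEDHF/- → run G
t=19: L0/L1/L2 = G/AEDHF/- → run G
t=20: L0/L1/L2 = -/AEDHFG/- → run A
t=21: L0/L1/L2 = -/AEDHFG/- → run A
t=22: L0/L1/L2 = -/AEDHFG/- → run A
t=23: L0/L1/L2 = -/EDHFG/- → run E
t=24: L0/L1/L2 = -/DHFG/- → run D
t=25: L0/L1/L2 = -/DHFG/- → run D
t=26: L0/L1/L2 = -/DHFG/- → run D
t=27: L0/L1/L2 = -/DHFG/- → run D
t=28: L0/L1/L2 = -/HFG/- → run H
t=29: L0/L1/L2 = -/FG/- → run F
t=30: L0/L1/L2 = -/FG/- → run F
t=31: L0/L1/L2 = -/G/- → run G
t=32: L0/L1/L2 = -/G/- → run G
t=33: L0/L1/L2 = -/G/- → run G
t=34: (idle)
t=35: (idle)
t=36: (idle)
t=37: (idle)
t=38: (idle)
t=39: (idle)
t=40: (idle)

completion order = B, A, E, D, H, F, G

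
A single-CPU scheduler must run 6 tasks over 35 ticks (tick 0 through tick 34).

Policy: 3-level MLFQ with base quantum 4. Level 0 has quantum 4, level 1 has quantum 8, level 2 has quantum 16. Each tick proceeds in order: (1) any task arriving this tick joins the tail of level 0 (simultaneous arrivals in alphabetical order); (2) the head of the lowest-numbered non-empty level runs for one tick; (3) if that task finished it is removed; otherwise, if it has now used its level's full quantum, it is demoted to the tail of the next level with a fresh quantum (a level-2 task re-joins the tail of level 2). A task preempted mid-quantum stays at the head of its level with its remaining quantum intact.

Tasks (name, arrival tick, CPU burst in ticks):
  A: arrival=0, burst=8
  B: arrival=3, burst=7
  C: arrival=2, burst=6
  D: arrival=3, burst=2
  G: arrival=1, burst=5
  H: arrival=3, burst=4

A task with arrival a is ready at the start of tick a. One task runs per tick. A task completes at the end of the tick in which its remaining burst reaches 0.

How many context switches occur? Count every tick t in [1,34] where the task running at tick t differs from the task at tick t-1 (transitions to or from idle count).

context switches = 10

t=0: L0/L1/L2 = A/-/- → run A
t=1: L0/L1/L2 = AG/-/- → run A
t=2: L0/L1/L2 = AGC/-/- → run A
t=3: L0/L1/L2 = AGCBDH/-/- → run A
t=4: L0/L1/L2 = GCBDH/A/- → run G
t=5: L0/L1/L2 = GCBDH/A/- → run G
t=6: L0/L1/L2 = GCBDH/A/- → run G
t=7: L0/L1/L2 = GCBDH/A/- → run G
t=8: L0/L1/L2 = CBDH/AG/- → run C
t=9: L0/L1/L2 = CBDH/AG/- → run C
t=10: L0/L1/L2 = CBDH/AG/- → run C
t=11: L0/L1/L2 = CBDH/AG/- → run C
t=12: L0/L1/L2 = BDH/AGC/- → run B
t=13: L0/L1/L2 = BDH/AGC/- → run B
t=14: L0/L1/L2 = BDH/AGC/- → run B
t=15: L0/L1/L2 = BDH/AGC/- → run B
t=16: L0/L1/L2 = DH/AGCB/- → run D
t=17: L0/L1/L2 = DH/AGCB/- → run D
t=18: L0/L1/L2 = H/AGCB/- → run H
t=19: L0/L1/L2 = H/AGCB/- → run H
t=20: L0/L1/L2 = H/AGCB/- → run H
t=21: L0/L1/L2 = H/AGCB/- → run H
t=22: L0/L1/L2 = -/AGCB/- → run A
t=23: L0/L1/L2 = -/AGCB/- → run A
t=24: L0/L1/L2 = -/AGCB/- → run A
t=25: L0/L1/L2 = -/AGCB/- → run A
t=26: L0/L1/L2 = -/GCB/- → run G
t=27: L0/L1/L2 = -/CB/- → run C
t=28: L0/L1/L2 = -/CB/- → run C
t=29: L0/L1/L2 = -/B/- → run B
t=30: L0/L1/L2 = -/B/- → run B
t=31: L0/L1/L2 = -/B/- → run B
t=32: (idle)
t=33: (idle)
t=34: (idle)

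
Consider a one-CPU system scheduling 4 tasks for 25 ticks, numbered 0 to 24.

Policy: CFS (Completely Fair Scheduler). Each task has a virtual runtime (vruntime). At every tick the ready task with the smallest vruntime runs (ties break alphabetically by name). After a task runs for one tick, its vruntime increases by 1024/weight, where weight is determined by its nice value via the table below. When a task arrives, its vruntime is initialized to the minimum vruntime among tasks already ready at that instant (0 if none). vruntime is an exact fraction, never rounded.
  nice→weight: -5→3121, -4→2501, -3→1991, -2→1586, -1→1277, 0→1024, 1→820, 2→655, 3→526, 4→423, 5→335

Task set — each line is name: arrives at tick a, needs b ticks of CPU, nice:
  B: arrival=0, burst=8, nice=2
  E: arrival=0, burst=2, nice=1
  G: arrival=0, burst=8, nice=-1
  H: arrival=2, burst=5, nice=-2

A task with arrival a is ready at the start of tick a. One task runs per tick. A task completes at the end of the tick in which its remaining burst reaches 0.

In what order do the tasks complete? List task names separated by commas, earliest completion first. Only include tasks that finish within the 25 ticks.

t=0: vr[B=0 E=0 G=0] → run B
t=1: vr[B=1024/655 E=0 G=0] → run E
t=2: vr[B=1024/655 E=256/205 G=0 H=0] → run G
t=3: vr[B=1024/655 E=256/205 G=1024/1277 H=0] → run H
t=4: vr[B=1024/655 E=256/205 G=1024/1277 H=512/793] → run H
t=5: vr[B=1024/655 E=256/205 G=1024/1277 H=1024/793] → run G
t=6: vr[B=1024/655 E=256/205 G=2048/1277 H=1024/793] → run E
t=7: vr[B=1024/655 G=2048/1277 H=1024/793] → run H
t=8: vr[B=1024/655 G=2048/1277 H=1536/793] → run B
t=9: vr[B=2048/655 G=2048/1277 H=1536/793] → run G
t=10: vr[B=2048/655 G=3072/1277 H=1536/793] → run H
t=11: vr[B=2048/655 G=3072/1277 H=2048/793] → run G
t=12: vr[B=2048/655 G=4096/1277 H=2048/793] → run H
t=13: vr[B=2048/655 G=4096/1277] → run B
t=14: vr[B=3072/655 G=4096/1277] → run G
t=15: vr[B=3072/655 G=5120/1277] → run G
t=16: vr[B=3072/655 G=6144/1277] → run B
t=17: vr[B=4096/655 G=6144/1277] → run G
t=18: vr[B=4096/655 G=7168/1277] → run G
t=19: vr[B=4096/655] → run B
t=20: vr[B=1024/131] → run B
t=21: vr[B=6144/655] → run B
t=22: vr[B=7168/655] → run B
t=23: (idle)
t=24: (idle)

completion order = E, H, G, B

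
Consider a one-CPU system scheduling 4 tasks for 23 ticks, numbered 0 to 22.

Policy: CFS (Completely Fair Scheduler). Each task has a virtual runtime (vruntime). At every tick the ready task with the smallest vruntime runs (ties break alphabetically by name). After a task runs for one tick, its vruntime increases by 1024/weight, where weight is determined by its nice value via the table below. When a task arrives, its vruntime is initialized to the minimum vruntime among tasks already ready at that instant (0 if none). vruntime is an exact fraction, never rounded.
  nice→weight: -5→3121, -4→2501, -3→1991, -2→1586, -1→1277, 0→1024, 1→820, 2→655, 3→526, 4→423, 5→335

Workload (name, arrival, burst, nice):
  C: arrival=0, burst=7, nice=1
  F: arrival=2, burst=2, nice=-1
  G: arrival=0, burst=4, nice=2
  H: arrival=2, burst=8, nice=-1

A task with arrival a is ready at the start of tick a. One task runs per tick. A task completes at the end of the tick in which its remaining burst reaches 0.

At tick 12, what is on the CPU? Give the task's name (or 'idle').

t=0: vr[C=0 G=0] → run C
t=1: vr[C=256/205 G=0] → run G
t=2: vr[C=256/205 F=256/205 G=1024/655 H=256/205] → run C
t=3: vr[C=512/205 F=256/205 G=1024/655 H=256/205] → run F
t=4: vr[C=512/205 F=536832/261785 G=1024/655 H=256/205] → run H
t=5: vr[C=512/205 F=536832/261785 G=1024/655 H=536832/261785] → run G
t=6: vr[C=512/205 F=536832/261785 G=2048/655 H=536832/261785] → run F
t=7: vr[C=512/205 G=2048/655 H=536832/261785] → run H
t=8: vr[C=512/205 G=2048/655 H=746752/261785] → run C
t=9: vr[C=768/205 G=2048/655 H=746752/261785] → run H
t=10: vr[C=768/205 G=2048/655 H=956672/261785] → run G
t=11: vr[C=768/205 G=3072/655 H=956672/261785] → run H
t=12: vr[C=768/205 G=3072/655 H=1166592/261785] → run C
t=13: vr[C=1024/205 G=3072/655 H=1166592/261785] → run H
t=14: vr[C=1024/205 G=3072/655 H=1376512/261785] → run G
t=15: vr[C=1024/205 H=1376512/261785] → run C
t=16: vr[C=256/41 H=1376512/261785] → run H
t=17: vr[C=256/41 H=1586432/261785] → run H
t=18: vr[C=256/41 H=1796352/261785] → run C
t=19: vr[C=1536/205 H=1796352/261785] → run H
t=20: vr[C=1536/205] → run C
t=21: (idle)
t=22: (idle)

running at tick 12 = C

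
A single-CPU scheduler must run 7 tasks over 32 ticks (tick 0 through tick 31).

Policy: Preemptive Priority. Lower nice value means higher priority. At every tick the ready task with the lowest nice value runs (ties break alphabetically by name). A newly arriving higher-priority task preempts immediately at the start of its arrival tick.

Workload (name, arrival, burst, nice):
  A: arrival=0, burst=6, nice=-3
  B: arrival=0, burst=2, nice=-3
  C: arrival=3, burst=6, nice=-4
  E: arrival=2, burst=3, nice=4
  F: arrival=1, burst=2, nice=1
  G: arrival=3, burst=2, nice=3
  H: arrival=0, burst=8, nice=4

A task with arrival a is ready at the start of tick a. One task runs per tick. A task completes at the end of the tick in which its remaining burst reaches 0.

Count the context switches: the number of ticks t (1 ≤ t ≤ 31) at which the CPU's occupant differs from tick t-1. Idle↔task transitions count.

context switches = 8

t=0: ready={A,B,H} → run A
t=1: ready={A,B,F,H} → run A
t=2: ready={A,B,E,F,H} → run A
t=3: ready={A,B,C,E,F,G,H} → run C
t=4: ready={A,B,C,E,F,G,H} → run C
t=5: ready={A,B,C,E,F,G,H} → run C
t=6: ready={A,B,C,E,F,G,H} → run C
t=7: ready={A,B,C,E,F,G,H} → run C
t=8: ready={A,B,C,E,F,G,H} → run C
t=9: ready={A,B,E,F,G,H} → run A
t=10: ready={A,B,E,F,G,H} → run A
t=11: ready={A,B,E,F,G,H} → run A
t=12: ready={B,E,F,G,H} → run B
t=13: ready={B,E,F,G,H} → run B
t=14: ready={E,F,G,H} → run F
t=15: ready={E,F,G,H} → run F
t=16: ready={E,G,H} → run G
t=17: ready={E,G,H} → run G
t=18: ready={E,H} → run E
t=19: ready={E,H} → run E
t=20: ready={E,H} → run E
t=21: ready={H} → run H
t=22: ready={H} → run H
t=23: ready={H} → run H
t=24: ready={H} → run H
t=25: ready={H} → run H
t=26: ready={H} → run H
t=27: ready={H} → run H
t=28: ready={H} → run H
t=29: (idle)
t=30: (idle)
t=31: (idle)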